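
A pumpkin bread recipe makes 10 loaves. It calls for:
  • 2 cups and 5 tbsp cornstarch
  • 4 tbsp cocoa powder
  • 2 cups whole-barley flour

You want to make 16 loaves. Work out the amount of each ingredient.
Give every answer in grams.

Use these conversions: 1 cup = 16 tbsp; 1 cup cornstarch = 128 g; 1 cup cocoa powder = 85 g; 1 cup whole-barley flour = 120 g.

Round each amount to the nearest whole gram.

Scaling factor: 16/10 = 8/5 = 1.6.
cornstarch: (2 cup + 5 tbsp = 2.3125 cup) × 8/5 × 128 g/cup ≈ 474 g
cocoa powder: 4 tbsp × 8/5 ÷ 16 tbsp/cup × 85 g/cup = 34 g
whole-barley flour: 2 cup × 8/5 × 120 g/cup = 384 g

cornstarch: 474 g; cocoa powder: 34 g; whole-barley flour: 384 g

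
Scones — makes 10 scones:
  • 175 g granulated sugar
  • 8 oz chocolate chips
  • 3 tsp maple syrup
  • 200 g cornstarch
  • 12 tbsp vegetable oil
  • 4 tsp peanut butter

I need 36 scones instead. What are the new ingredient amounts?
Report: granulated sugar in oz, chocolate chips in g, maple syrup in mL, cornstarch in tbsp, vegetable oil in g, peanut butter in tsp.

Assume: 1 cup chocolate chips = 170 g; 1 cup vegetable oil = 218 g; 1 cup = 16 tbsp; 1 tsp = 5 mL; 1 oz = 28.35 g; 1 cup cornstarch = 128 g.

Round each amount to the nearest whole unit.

Scaling factor: 36/10 = 18/5 = 3.6.
granulated sugar: 175 g × 18/5 ÷ 28.35 g/oz ≈ 22 oz
chocolate chips: 8 oz × 18/5 × 28.35 g/oz ≈ 816 g
maple syrup: 3 tsp × 18/5 × 5 mL/tsp = 54 mL
cornstarch: 200 g × 18/5 ÷ 128 g/cup × 16 tbsp/cup = 90 tbsp
vegetable oil: 12 tbsp × 18/5 ÷ 16 tbsp/cup × 218 g/cup ≈ 589 g
peanut butter: 4 tsp × 18/5 ≈ 14 tsp

granulated sugar: 22 oz; chocolate chips: 816 g; maple syrup: 54 mL; cornstarch: 90 tbsp; vegetable oil: 589 g; peanut butter: 14 tsp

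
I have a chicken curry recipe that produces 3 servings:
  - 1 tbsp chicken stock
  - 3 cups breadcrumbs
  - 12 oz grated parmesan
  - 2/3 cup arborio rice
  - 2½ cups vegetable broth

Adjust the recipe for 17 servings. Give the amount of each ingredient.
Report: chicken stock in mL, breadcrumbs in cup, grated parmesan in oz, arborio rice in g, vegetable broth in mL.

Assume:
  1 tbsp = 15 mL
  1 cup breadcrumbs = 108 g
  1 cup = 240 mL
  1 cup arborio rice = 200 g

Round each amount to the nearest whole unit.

Scaling factor: 17/3.
chicken stock: 1 tbsp × 17/3 × 15 mL/tbsp = 85 mL
breadcrumbs: 3 cup × 17/3 = 17 cup
grated parmesan: 12 oz × 17/3 = 68 oz
arborio rice: 2/3 cup × 17/3 × 200 g/cup ≈ 756 g
vegetable broth: 2.5 cup × 17/3 × 240 mL/cup = 3400 mL

chicken stock: 85 mL; breadcrumbs: 17 cup; grated parmesan: 68 oz; arborio rice: 756 g; vegetable broth: 3400 mL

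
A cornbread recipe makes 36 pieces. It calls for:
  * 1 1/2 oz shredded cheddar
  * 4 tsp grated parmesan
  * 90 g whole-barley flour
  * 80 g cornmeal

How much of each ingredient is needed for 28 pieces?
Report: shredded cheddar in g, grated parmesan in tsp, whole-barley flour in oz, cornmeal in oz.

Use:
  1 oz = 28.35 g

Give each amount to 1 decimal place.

shredded cheddar: 33.1 g; grated parmesan: 3.1 tsp; whole-barley flour: 2.5 oz; cornmeal: 2.2 oz

Scaling factor: 28/36 = 7/9.
shredded cheddar: 1.5 oz × 7/9 × 28.35 g/oz ≈ 33.1 g
grated parmesan: 4 tsp × 7/9 ≈ 3.1 tsp
whole-barley flour: 90 g × 7/9 ÷ 28.35 g/oz ≈ 2.5 oz
cornmeal: 80 g × 7/9 ÷ 28.35 g/oz ≈ 2.2 oz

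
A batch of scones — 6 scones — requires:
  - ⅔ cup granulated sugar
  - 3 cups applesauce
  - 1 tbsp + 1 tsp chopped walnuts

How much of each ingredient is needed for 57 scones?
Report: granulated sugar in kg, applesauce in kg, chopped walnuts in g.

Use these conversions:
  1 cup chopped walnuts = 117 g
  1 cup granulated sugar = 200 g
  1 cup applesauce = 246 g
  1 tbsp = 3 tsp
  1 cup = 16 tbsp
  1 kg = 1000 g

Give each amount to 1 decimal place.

granulated sugar: 1.3 kg; applesauce: 7.0 kg; chopped walnuts: 92.6 g

Scaling factor: 57/6 = 19/2 = 9.5.
granulated sugar: 2/3 cup × 19/2 × 200 g/cup ÷ 1000 g/kg ≈ 1.3 kg
applesauce: 3 cup × 19/2 × 246 g/cup ÷ 1000 g/kg ≈ 7.0 kg
chopped walnuts: (1 tbsp + 1 tsp = 4/3 tbsp) × 19/2 ÷ 16 tbsp/cup × 117 g/cup ≈ 92.6 g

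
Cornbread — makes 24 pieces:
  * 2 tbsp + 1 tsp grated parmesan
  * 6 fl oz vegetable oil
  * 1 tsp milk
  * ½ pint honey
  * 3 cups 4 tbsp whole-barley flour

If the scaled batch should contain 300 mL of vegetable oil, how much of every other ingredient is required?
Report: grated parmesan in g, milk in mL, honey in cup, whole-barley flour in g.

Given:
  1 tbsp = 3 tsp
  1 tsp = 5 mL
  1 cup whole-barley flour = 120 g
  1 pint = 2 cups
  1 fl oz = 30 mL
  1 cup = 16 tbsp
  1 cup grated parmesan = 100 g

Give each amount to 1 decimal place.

grated parmesan: 24.3 g; milk: 8.3 mL; honey: 1.7 cup; whole-barley flour: 650.0 g

The original recipe has 180 mL of vegetable oil, so the scaling factor is 300 ÷ 180 = 5/3.
grated parmesan: (2 tbsp + 1 tsp = 7/3 tbsp) × 5/3 ÷ 16 tbsp/cup × 100 g/cup ≈ 24.3 g
milk: 1 tsp × 5/3 × 5 mL/tsp ≈ 8.3 mL
honey: 0.5 pint × 5/3 × 2 cup/pint ≈ 1.7 cup
whole-barley flour: (3 cup + 4 tbsp = 3.25 cup) × 5/3 × 120 g/cup = 650.0 g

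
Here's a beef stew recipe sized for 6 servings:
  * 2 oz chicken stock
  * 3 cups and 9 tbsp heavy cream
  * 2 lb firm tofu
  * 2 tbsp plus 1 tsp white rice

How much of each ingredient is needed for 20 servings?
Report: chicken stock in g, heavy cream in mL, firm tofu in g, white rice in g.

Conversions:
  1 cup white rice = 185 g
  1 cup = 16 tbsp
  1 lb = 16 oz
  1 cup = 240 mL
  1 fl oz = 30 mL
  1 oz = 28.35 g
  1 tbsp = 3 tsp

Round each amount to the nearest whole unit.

chicken stock: 189 g; heavy cream: 2850 mL; firm tofu: 3024 g; white rice: 90 g

Scaling factor: 20/6 = 10/3.
chicken stock: 2 oz × 10/3 × 28.35 g/oz = 189 g
heavy cream: (3 cup + 9 tbsp = 3.5625 cup) × 10/3 × 240 mL/cup = 2850 mL
firm tofu: 2 lb × 10/3 × 16 oz/lb × 28.35 g/oz = 3024 g
white rice: (2 tbsp + 1 tsp = 7/3 tbsp) × 10/3 ÷ 16 tbsp/cup × 185 g/cup ≈ 90 g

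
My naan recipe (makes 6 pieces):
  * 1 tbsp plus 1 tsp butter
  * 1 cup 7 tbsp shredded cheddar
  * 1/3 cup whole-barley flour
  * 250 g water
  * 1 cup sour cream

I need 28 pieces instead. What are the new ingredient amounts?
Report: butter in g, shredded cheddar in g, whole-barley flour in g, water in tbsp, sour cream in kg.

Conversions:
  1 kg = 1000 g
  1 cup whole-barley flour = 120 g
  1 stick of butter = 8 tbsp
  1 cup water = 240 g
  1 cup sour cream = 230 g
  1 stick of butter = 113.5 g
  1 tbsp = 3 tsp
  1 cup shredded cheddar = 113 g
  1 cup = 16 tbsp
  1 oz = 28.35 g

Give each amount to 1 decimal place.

Scaling factor: 28/6 = 14/3.
butter: (1 tbsp + 1 tsp = 4/3 tbsp) × 14/3 ÷ 8 tbsp/stick × 113.5 g/stick ≈ 88.3 g
shredded cheddar: (1 cup + 7 tbsp = 1.4375 cup) × 14/3 × 113 g/cup ≈ 758.0 g
whole-barley flour: 1/3 cup × 14/3 × 120 g/cup ≈ 186.7 g
water: 250 g × 14/3 ÷ 240 g/cup × 16 tbsp/cup ≈ 77.8 tbsp
sour cream: 1 cup × 14/3 × 230 g/cup ÷ 1000 g/kg ≈ 1.1 kg

butter: 88.3 g; shredded cheddar: 758.0 g; whole-barley flour: 186.7 g; water: 77.8 tbsp; sour cream: 1.1 kg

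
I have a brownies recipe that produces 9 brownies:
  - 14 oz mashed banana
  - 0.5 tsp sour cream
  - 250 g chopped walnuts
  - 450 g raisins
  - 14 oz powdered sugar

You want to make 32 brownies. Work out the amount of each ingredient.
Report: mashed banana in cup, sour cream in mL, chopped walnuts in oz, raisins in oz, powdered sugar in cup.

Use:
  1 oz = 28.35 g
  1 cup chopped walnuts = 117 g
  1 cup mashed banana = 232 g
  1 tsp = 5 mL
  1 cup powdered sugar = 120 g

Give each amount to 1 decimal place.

mashed banana: 6.1 cup; sour cream: 8.9 mL; chopped walnuts: 31.4 oz; raisins: 56.4 oz; powdered sugar: 11.8 cup

Scaling factor: 32/9.
mashed banana: 14 oz × 32/9 × 28.35 g/oz ÷ 232 g/cup ≈ 6.1 cup
sour cream: 0.5 tsp × 32/9 × 5 mL/tsp ≈ 8.9 mL
chopped walnuts: 250 g × 32/9 ÷ 28.35 g/oz ≈ 31.4 oz
raisins: 450 g × 32/9 ÷ 28.35 g/oz ≈ 56.4 oz
powdered sugar: 14 oz × 32/9 × 28.35 g/oz ÷ 120 g/cup ≈ 11.8 cup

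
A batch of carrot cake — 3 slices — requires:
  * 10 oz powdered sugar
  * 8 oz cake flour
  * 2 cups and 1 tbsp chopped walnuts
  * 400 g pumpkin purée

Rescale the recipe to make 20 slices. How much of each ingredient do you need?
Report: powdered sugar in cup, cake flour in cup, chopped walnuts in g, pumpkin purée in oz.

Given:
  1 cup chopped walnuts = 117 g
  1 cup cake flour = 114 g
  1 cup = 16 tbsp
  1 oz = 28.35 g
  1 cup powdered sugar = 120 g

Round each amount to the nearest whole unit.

powdered sugar: 16 cup; cake flour: 13 cup; chopped walnuts: 1609 g; pumpkin purée: 94 oz

Scaling factor: 20/3.
powdered sugar: 10 oz × 20/3 × 28.35 g/oz ÷ 120 g/cup ≈ 16 cup
cake flour: 8 oz × 20/3 × 28.35 g/oz ÷ 114 g/cup ≈ 13 cup
chopped walnuts: (2 cup + 1 tbsp = 2.0625 cup) × 20/3 × 117 g/cup ≈ 1609 g
pumpkin purée: 400 g × 20/3 ÷ 28.35 g/oz ≈ 94 oz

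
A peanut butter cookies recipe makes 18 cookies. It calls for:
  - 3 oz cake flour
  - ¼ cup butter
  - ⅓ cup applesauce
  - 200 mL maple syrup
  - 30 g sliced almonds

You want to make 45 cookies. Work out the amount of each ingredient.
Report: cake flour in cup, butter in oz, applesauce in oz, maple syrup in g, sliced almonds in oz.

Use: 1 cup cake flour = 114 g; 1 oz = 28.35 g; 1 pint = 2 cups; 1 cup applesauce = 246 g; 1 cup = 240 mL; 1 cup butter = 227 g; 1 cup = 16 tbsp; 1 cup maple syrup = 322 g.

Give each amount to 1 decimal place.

cake flour: 1.9 cup; butter: 5.0 oz; applesauce: 7.2 oz; maple syrup: 670.8 g; sliced almonds: 2.6 oz

Scaling factor: 45/18 = 5/2 = 2.5.
cake flour: 3 oz × 5/2 × 28.35 g/oz ÷ 114 g/cup ≈ 1.9 cup
butter: 0.25 cup × 5/2 × 227 g/cup ÷ 28.35 g/oz ≈ 5.0 oz
applesauce: 1/3 cup × 5/2 × 246 g/cup ÷ 28.35 g/oz ≈ 7.2 oz
maple syrup: 200 mL × 5/2 ÷ 240 mL/cup × 322 g/cup ≈ 670.8 g
sliced almonds: 30 g × 5/2 ÷ 28.35 g/oz ≈ 2.6 oz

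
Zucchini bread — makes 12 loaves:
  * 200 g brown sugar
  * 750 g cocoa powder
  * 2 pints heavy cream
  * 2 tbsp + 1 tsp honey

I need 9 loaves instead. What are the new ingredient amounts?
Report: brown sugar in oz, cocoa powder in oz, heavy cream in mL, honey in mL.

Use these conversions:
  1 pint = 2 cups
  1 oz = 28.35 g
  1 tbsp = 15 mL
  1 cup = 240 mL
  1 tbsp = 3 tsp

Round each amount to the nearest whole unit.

brown sugar: 5 oz; cocoa powder: 20 oz; heavy cream: 720 mL; honey: 26 mL

Scaling factor: 9/12 = 3/4 = 0.75.
brown sugar: 200 g × 3/4 ÷ 28.35 g/oz ≈ 5 oz
cocoa powder: 750 g × 3/4 ÷ 28.35 g/oz ≈ 20 oz
heavy cream: 2 pint × 3/4 × 2 cup/pint × 240 mL/cup = 720 mL
honey: (2 tbsp + 1 tsp = 7/3 tbsp) × 3/4 × 15 mL/tbsp ≈ 26 mL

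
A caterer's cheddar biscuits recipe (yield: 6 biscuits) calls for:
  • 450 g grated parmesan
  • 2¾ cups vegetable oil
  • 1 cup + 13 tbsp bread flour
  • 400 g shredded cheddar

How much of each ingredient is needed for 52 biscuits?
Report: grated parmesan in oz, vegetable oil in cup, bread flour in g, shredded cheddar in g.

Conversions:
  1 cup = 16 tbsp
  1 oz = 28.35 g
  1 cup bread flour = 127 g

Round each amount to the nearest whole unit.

Scaling factor: 52/6 = 26/3.
grated parmesan: 450 g × 26/3 ÷ 28.35 g/oz ≈ 138 oz
vegetable oil: 2.75 cup × 26/3 ≈ 24 cup
bread flour: (1 cup + 13 tbsp = 1.8125 cup) × 26/3 × 127 g/cup ≈ 1995 g
shredded cheddar: 400 g × 26/3 ≈ 3467 g

grated parmesan: 138 oz; vegetable oil: 24 cup; bread flour: 1995 g; shredded cheddar: 3467 g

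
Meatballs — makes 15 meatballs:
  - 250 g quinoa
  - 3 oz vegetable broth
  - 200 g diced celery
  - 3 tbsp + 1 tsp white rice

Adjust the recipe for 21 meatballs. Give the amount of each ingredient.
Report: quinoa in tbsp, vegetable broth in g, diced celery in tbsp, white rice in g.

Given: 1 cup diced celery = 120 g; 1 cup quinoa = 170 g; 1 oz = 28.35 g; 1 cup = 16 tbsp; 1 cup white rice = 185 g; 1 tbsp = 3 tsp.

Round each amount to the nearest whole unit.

Scaling factor: 21/15 = 7/5 = 1.4.
quinoa: 250 g × 7/5 ÷ 170 g/cup × 16 tbsp/cup ≈ 33 tbsp
vegetable broth: 3 oz × 7/5 × 28.35 g/oz ≈ 119 g
diced celery: 200 g × 7/5 ÷ 120 g/cup × 16 tbsp/cup ≈ 37 tbsp
white rice: (3 tbsp + 1 tsp = 10/3 tbsp) × 7/5 ÷ 16 tbsp/cup × 185 g/cup ≈ 54 g

quinoa: 33 tbsp; vegetable broth: 119 g; diced celery: 37 tbsp; white rice: 54 g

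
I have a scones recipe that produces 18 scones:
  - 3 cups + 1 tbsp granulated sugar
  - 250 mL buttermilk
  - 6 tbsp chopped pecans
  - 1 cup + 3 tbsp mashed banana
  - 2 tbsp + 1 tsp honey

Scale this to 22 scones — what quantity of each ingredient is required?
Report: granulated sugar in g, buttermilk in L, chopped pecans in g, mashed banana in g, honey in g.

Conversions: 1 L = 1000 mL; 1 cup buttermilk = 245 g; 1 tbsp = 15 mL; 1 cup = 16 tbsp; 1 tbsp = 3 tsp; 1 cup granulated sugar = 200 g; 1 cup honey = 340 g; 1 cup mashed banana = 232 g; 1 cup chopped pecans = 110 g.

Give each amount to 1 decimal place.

Scaling factor: 22/18 = 11/9.
granulated sugar: (3 cup + 1 tbsp = 3.0625 cup) × 11/9 × 200 g/cup ≈ 748.6 g
buttermilk: 250 mL × 11/9 ÷ 1000 mL/L ≈ 0.3 L
chopped pecans: 6 tbsp × 11/9 ÷ 16 tbsp/cup × 110 g/cup ≈ 50.4 g
mashed banana: (1 cup + 3 tbsp = 1.1875 cup) × 11/9 × 232 g/cup ≈ 336.7 g
honey: (2 tbsp + 1 tsp = 7/3 tbsp) × 11/9 ÷ 16 tbsp/cup × 340 g/cup ≈ 60.6 g

granulated sugar: 748.6 g; buttermilk: 0.3 L; chopped pecans: 50.4 g; mashed banana: 336.7 g; honey: 60.6 g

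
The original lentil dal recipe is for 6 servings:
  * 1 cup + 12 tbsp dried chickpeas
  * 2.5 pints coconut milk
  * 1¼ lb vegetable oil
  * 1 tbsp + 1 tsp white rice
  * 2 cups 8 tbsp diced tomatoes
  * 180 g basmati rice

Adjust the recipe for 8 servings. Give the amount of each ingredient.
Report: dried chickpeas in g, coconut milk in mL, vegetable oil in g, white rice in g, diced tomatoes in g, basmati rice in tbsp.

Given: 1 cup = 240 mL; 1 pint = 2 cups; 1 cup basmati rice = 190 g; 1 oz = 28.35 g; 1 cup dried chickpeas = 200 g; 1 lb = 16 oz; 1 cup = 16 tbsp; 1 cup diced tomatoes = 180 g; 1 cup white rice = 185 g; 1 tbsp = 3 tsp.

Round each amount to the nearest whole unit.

dried chickpeas: 467 g; coconut milk: 1600 mL; vegetable oil: 756 g; white rice: 21 g; diced tomatoes: 600 g; basmati rice: 20 tbsp

Scaling factor: 8/6 = 4/3.
dried chickpeas: (1 cup + 12 tbsp = 1.75 cup) × 4/3 × 200 g/cup ≈ 467 g
coconut milk: 2.5 pint × 4/3 × 2 cup/pint × 240 mL/cup = 1600 mL
vegetable oil: 1.25 lb × 4/3 × 16 oz/lb × 28.35 g/oz = 756 g
white rice: (1 tbsp + 1 tsp = 4/3 tbsp) × 4/3 ÷ 16 tbsp/cup × 185 g/cup ≈ 21 g
diced tomatoes: (2 cup + 8 tbsp = 2.5 cup) × 4/3 × 180 g/cup = 600 g
basmati rice: 180 g × 4/3 ÷ 190 g/cup × 16 tbsp/cup ≈ 20 tbsp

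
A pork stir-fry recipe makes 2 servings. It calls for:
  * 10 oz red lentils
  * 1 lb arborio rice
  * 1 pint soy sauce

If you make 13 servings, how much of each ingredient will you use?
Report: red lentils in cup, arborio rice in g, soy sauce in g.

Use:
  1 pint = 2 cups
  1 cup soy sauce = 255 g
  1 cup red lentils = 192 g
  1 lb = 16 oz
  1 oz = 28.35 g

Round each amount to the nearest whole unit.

Scaling factor: 13/2 = 6.5.
red lentils: 10 oz × 13/2 × 28.35 g/oz ÷ 192 g/cup ≈ 10 cup
arborio rice: 1 lb × 13/2 × 16 oz/lb × 28.35 g/oz ≈ 2948 g
soy sauce: 1 pint × 13/2 × 2 cup/pint × 255 g/cup = 3315 g

red lentils: 10 cup; arborio rice: 2948 g; soy sauce: 3315 g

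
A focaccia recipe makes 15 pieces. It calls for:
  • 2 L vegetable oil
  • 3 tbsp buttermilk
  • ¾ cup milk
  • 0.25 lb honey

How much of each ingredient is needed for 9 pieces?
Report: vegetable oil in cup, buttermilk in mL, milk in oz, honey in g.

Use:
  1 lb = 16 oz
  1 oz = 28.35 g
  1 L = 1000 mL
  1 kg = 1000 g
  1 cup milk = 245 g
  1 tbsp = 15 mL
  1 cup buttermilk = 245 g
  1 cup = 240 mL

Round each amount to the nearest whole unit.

vegetable oil: 5 cup; buttermilk: 27 mL; milk: 4 oz; honey: 68 g

Scaling factor: 9/15 = 3/5 = 0.6.
vegetable oil: 2 L × 3/5 × 1000 mL/L ÷ 240 mL/cup = 5 cup
buttermilk: 3 tbsp × 3/5 × 15 mL/tbsp = 27 mL
milk: 0.75 cup × 3/5 × 245 g/cup ÷ 28.35 g/oz ≈ 4 oz
honey: 0.25 lb × 3/5 × 16 oz/lb × 28.35 g/oz ≈ 68 g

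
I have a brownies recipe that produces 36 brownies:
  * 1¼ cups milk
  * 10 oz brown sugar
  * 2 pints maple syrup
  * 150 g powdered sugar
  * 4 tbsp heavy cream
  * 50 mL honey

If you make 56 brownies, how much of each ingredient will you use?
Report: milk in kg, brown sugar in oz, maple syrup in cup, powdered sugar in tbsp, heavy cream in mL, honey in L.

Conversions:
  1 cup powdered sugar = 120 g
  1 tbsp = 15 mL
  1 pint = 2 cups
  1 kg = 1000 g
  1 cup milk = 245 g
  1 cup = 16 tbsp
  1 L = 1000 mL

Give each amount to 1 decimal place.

Scaling factor: 56/36 = 14/9.
milk: 1.25 cup × 14/9 × 245 g/cup ÷ 1000 g/kg ≈ 0.5 kg
brown sugar: 10 oz × 14/9 ≈ 15.6 oz
maple syrup: 2 pint × 14/9 × 2 cup/pint ≈ 6.2 cup
powdered sugar: 150 g × 14/9 ÷ 120 g/cup × 16 tbsp/cup ≈ 31.1 tbsp
heavy cream: 4 tbsp × 14/9 × 15 mL/tbsp ≈ 93.3 mL
honey: 50 mL × 14/9 ÷ 1000 mL/L ≈ 0.1 L

milk: 0.5 kg; brown sugar: 15.6 oz; maple syrup: 6.2 cup; powdered sugar: 31.1 tbsp; heavy cream: 93.3 mL; honey: 0.1 L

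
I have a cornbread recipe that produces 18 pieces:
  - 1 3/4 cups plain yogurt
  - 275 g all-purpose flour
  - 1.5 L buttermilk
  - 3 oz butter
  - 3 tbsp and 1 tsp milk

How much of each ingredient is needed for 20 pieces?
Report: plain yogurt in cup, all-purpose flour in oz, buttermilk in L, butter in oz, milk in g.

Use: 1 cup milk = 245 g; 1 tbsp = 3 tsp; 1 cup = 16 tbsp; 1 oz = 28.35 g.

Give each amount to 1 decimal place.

plain yogurt: 1.9 cup; all-purpose flour: 10.8 oz; buttermilk: 1.7 L; butter: 3.3 oz; milk: 56.7 g

Scaling factor: 20/18 = 10/9.
plain yogurt: 1.75 cup × 10/9 ≈ 1.9 cup
all-purpose flour: 275 g × 10/9 ÷ 28.35 g/oz ≈ 10.8 oz
buttermilk: 1.5 L × 10/9 ≈ 1.7 L
butter: 3 oz × 10/9 ≈ 3.3 oz
milk: (3 tbsp + 1 tsp = 10/3 tbsp) × 10/9 ÷ 16 tbsp/cup × 245 g/cup ≈ 56.7 g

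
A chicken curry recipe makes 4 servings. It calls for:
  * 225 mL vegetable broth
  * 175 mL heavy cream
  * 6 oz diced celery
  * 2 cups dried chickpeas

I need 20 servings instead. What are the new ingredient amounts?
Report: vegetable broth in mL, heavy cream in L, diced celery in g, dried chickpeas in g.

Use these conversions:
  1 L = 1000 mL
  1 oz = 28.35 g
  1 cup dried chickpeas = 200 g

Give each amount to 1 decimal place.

Scaling factor: 20/4 = 5.
vegetable broth: 225 mL × 5 = 1125.0 mL
heavy cream: 175 mL × 5 ÷ 1000 mL/L ≈ 0.9 L
diced celery: 6 oz × 5 × 28.35 g/oz = 850.5 g
dried chickpeas: 2 cup × 5 × 200 g/cup = 2000.0 g

vegetable broth: 1125.0 mL; heavy cream: 0.9 L; diced celery: 850.5 g; dried chickpeas: 2000.0 g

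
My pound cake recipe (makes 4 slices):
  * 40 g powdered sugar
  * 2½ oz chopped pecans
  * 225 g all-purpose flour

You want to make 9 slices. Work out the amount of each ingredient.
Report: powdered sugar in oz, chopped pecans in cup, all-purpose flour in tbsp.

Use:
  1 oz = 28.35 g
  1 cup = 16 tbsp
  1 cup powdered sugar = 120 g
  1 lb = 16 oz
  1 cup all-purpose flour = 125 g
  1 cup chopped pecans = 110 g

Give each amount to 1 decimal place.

powdered sugar: 3.2 oz; chopped pecans: 1.4 cup; all-purpose flour: 64.8 tbsp

Scaling factor: 9/4 = 2.25.
powdered sugar: 40 g × 9/4 ÷ 28.35 g/oz ≈ 3.2 oz
chopped pecans: 2.5 oz × 9/4 × 28.35 g/oz ÷ 110 g/cup ≈ 1.4 cup
all-purpose flour: 225 g × 9/4 ÷ 125 g/cup × 16 tbsp/cup = 64.8 tbsp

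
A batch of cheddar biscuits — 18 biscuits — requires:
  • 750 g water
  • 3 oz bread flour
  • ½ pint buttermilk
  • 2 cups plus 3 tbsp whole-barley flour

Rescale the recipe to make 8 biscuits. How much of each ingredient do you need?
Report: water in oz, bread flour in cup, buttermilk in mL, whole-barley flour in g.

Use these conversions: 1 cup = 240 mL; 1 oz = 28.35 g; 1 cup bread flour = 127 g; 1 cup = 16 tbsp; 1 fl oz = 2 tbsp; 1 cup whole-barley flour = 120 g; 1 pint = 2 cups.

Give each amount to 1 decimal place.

Scaling factor: 8/18 = 4/9.
water: 750 g × 4/9 ÷ 28.35 g/oz ≈ 11.8 oz
bread flour: 3 oz × 4/9 × 28.35 g/oz ÷ 127 g/cup ≈ 0.3 cup
buttermilk: 0.5 pint × 4/9 × 2 cup/pint × 240 mL/cup ≈ 106.7 mL
whole-barley flour: (2 cup + 3 tbsp = 2.1875 cup) × 4/9 × 120 g/cup ≈ 116.7 g

water: 11.8 oz; bread flour: 0.3 cup; buttermilk: 106.7 mL; whole-barley flour: 116.7 g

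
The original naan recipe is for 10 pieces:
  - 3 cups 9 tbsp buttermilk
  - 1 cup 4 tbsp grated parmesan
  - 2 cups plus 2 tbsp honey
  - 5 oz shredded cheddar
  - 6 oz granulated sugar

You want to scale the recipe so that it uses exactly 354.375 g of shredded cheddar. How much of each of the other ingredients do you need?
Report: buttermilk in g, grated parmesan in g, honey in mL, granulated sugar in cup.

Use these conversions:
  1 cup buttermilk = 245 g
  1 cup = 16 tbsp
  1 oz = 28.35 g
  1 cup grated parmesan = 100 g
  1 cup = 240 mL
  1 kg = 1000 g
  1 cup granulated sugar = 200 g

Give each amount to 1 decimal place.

buttermilk: 2182.0 g; grated parmesan: 312.5 g; honey: 1275.0 mL; granulated sugar: 2.1 cup

The original recipe has 141.75 g of shredded cheddar, so the scaling factor is 354.375 ÷ 141.75 = 5/2 = 2.5.
buttermilk: (3 cup + 9 tbsp = 3.5625 cup) × 5/2 × 245 g/cup ≈ 2182.0 g
grated parmesan: (1 cup + 4 tbsp = 1.25 cup) × 5/2 × 100 g/cup = 312.5 g
honey: (2 cup + 2 tbsp = 2.125 cup) × 5/2 × 240 mL/cup = 1275.0 mL
granulated sugar: 6 oz × 5/2 × 28.35 g/oz ÷ 200 g/cup ≈ 2.1 cup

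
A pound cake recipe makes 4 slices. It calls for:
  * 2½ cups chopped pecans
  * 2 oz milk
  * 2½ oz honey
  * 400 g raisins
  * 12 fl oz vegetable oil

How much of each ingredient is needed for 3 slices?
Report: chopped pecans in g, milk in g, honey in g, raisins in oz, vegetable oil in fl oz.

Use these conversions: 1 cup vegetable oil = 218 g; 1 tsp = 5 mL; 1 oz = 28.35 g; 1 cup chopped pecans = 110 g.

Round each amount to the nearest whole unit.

Scaling factor: 3/4 = 0.75.
chopped pecans: 2.5 cup × 3/4 × 110 g/cup ≈ 206 g
milk: 2 oz × 3/4 × 28.35 g/oz ≈ 43 g
honey: 2.5 oz × 3/4 × 28.35 g/oz ≈ 53 g
raisins: 400 g × 3/4 ÷ 28.35 g/oz ≈ 11 oz
vegetable oil: 12 fl oz × 3/4 = 9 fl oz

chopped pecans: 206 g; milk: 43 g; honey: 53 g; raisins: 11 oz; vegetable oil: 9 fl oz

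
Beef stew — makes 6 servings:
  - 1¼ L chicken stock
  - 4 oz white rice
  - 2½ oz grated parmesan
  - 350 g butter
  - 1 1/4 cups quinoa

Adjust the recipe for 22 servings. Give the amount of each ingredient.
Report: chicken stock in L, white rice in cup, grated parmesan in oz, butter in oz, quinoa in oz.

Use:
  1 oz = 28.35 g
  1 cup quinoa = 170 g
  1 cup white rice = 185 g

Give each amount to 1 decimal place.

Scaling factor: 22/6 = 11/3.
chicken stock: 1.25 L × 11/3 ≈ 4.6 L
white rice: 4 oz × 11/3 × 28.35 g/oz ÷ 185 g/cup ≈ 2.2 cup
grated parmesan: 2.5 oz × 11/3 ≈ 9.2 oz
butter: 350 g × 11/3 ÷ 28.35 g/oz ≈ 45.3 oz
quinoa: 1.25 cup × 11/3 × 170 g/cup ÷ 28.35 g/oz ≈ 27.5 oz

chicken stock: 4.6 L; white rice: 2.2 cup; grated parmesan: 9.2 oz; butter: 45.3 oz; quinoa: 27.5 oz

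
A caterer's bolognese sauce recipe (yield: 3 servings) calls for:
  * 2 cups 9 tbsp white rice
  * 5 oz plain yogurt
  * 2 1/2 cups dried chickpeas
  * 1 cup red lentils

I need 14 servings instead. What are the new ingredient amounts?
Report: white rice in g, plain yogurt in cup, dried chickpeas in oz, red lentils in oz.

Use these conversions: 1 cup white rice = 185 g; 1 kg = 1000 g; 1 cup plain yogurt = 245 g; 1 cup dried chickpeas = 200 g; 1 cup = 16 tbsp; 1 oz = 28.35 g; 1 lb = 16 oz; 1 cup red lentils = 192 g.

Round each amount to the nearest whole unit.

Scaling factor: 14/3.
white rice: (2 cup + 9 tbsp = 2.5625 cup) × 14/3 × 185 g/cup ≈ 2212 g
plain yogurt: 5 oz × 14/3 × 28.35 g/oz ÷ 245 g/cup ≈ 3 cup
dried chickpeas: 2.5 cup × 14/3 × 200 g/cup ÷ 28.35 g/oz ≈ 82 oz
red lentils: 1 cup × 14/3 × 192 g/cup ÷ 28.35 g/oz ≈ 32 oz

white rice: 2212 g; plain yogurt: 3 cup; dried chickpeas: 82 oz; red lentils: 32 oz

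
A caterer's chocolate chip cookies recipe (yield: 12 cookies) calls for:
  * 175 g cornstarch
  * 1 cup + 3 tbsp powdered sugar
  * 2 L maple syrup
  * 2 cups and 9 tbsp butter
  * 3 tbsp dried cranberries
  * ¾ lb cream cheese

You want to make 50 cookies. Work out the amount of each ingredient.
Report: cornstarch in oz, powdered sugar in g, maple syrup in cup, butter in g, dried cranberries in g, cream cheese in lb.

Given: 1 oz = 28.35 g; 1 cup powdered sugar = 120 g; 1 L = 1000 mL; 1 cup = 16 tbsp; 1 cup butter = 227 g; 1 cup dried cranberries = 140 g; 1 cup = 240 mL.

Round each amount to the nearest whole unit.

cornstarch: 26 oz; powdered sugar: 594 g; maple syrup: 35 cup; butter: 2424 g; dried cranberries: 109 g; cream cheese: 3 lb

Scaling factor: 50/12 = 25/6.
cornstarch: 175 g × 25/6 ÷ 28.35 g/oz ≈ 26 oz
powdered sugar: (1 cup + 3 tbsp = 1.1875 cup) × 25/6 × 120 g/cup ≈ 594 g
maple syrup: 2 L × 25/6 × 1000 mL/L ÷ 240 mL/cup ≈ 35 cup
butter: (2 cup + 9 tbsp = 2.5625 cup) × 25/6 × 227 g/cup ≈ 2424 g
dried cranberries: 3 tbsp × 25/6 ÷ 16 tbsp/cup × 140 g/cup ≈ 109 g
cream cheese: 0.75 lb × 25/6 ≈ 3 lb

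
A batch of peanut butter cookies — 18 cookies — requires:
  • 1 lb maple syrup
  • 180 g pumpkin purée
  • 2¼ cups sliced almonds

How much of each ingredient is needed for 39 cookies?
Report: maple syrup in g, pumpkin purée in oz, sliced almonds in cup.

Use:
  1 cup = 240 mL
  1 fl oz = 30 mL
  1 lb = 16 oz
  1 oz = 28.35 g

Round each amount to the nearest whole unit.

maple syrup: 983 g; pumpkin purée: 14 oz; sliced almonds: 5 cup

Scaling factor: 39/18 = 13/6.
maple syrup: 1 lb × 13/6 × 16 oz/lb × 28.35 g/oz ≈ 983 g
pumpkin purée: 180 g × 13/6 ÷ 28.35 g/oz ≈ 14 oz
sliced almonds: 2.25 cup × 13/6 ≈ 5 cup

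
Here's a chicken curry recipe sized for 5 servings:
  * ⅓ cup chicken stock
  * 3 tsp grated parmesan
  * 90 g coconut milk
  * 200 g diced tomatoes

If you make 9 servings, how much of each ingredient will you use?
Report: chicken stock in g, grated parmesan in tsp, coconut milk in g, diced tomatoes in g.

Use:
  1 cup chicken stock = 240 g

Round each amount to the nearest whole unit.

chicken stock: 144 g; grated parmesan: 5 tsp; coconut milk: 162 g; diced tomatoes: 360 g

Scaling factor: 9/5 = 1.8.
chicken stock: 1/3 cup × 9/5 × 240 g/cup = 144 g
grated parmesan: 3 tsp × 9/5 ≈ 5 tsp
coconut milk: 90 g × 9/5 = 162 g
diced tomatoes: 200 g × 9/5 = 360 g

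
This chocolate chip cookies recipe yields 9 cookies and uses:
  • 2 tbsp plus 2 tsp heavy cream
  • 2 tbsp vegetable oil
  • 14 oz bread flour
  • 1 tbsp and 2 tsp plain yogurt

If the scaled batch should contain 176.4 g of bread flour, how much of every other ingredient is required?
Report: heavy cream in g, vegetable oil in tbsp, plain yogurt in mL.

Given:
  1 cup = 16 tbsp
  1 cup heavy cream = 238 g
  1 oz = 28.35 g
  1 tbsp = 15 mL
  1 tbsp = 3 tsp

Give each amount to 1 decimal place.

The original recipe has 396.9 g of bread flour, so the scaling factor is 176.4 ÷ 396.9 = 4/9.
heavy cream: (2 tbsp + 2 tsp = 8/3 tbsp) × 4/9 ÷ 16 tbsp/cup × 238 g/cup ≈ 17.6 g
vegetable oil: 2 tbsp × 4/9 ≈ 0.9 tbsp
plain yogurt: (1 tbsp + 2 tsp = 5/3 tbsp) × 4/9 × 15 mL/tbsp ≈ 11.1 mL

heavy cream: 17.6 g; vegetable oil: 0.9 tbsp; plain yogurt: 11.1 mL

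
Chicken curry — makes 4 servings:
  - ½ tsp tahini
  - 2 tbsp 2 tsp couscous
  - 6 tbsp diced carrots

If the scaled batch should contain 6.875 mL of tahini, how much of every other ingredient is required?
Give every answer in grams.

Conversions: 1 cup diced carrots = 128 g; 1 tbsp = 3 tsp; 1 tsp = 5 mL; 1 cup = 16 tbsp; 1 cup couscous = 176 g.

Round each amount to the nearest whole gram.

The original recipe has 2.5 mL of tahini, so the scaling factor is 6.875 ÷ 2.5 = 11/4 = 2.75.
couscous: (2 tbsp + 2 tsp = 8/3 tbsp) × 11/4 ÷ 16 tbsp/cup × 176 g/cup ≈ 81 g
diced carrots: 6 tbsp × 11/4 ÷ 16 tbsp/cup × 128 g/cup = 132 g

couscous: 81 g; diced carrots: 132 g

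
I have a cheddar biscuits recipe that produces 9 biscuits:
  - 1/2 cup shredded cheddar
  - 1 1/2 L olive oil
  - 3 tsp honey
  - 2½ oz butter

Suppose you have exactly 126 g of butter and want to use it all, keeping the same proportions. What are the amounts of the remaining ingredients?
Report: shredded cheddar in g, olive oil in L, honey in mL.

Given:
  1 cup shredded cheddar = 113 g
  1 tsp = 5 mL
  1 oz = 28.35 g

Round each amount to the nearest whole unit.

shredded cheddar: 100 g; olive oil: 3 L; honey: 27 mL

The original recipe has 70.875 g of butter, so the scaling factor is 126 ÷ 70.875 = 16/9.
shredded cheddar: 0.5 cup × 16/9 × 113 g/cup ≈ 100 g
olive oil: 1.5 L × 16/9 ≈ 3 L
honey: 3 tsp × 16/9 × 5 mL/tsp ≈ 27 mL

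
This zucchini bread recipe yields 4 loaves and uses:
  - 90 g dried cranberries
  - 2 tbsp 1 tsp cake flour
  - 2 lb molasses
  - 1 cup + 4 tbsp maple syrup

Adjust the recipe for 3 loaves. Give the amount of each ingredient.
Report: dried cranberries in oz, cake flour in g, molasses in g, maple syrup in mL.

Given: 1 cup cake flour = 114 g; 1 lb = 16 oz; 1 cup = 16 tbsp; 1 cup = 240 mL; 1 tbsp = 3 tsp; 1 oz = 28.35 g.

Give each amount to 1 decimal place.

dried cranberries: 2.4 oz; cake flour: 12.5 g; molasses: 680.4 g; maple syrup: 225.0 mL

Scaling factor: 3/4 = 0.75.
dried cranberries: 90 g × 3/4 ÷ 28.35 g/oz ≈ 2.4 oz
cake flour: (2 tbsp + 1 tsp = 7/3 tbsp) × 3/4 ÷ 16 tbsp/cup × 114 g/cup ≈ 12.5 g
molasses: 2 lb × 3/4 × 16 oz/lb × 28.35 g/oz = 680.4 g
maple syrup: (1 cup + 4 tbsp = 1.25 cup) × 3/4 × 240 mL/cup = 225.0 mL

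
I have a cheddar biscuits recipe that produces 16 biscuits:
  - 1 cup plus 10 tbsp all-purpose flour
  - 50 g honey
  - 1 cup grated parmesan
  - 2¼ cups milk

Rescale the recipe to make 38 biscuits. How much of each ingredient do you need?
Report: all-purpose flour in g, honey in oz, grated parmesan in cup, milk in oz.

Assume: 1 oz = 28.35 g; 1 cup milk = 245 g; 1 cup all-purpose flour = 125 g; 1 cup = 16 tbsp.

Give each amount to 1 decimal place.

all-purpose flour: 482.4 g; honey: 4.2 oz; grated parmesan: 2.4 cup; milk: 46.2 oz

Scaling factor: 38/16 = 19/8 = 2.375.
all-purpose flour: (1 cup + 10 tbsp = 1.625 cup) × 19/8 × 125 g/cup ≈ 482.4 g
honey: 50 g × 19/8 ÷ 28.35 g/oz ≈ 4.2 oz
grated parmesan: 1 cup × 19/8 ≈ 2.4 cup
milk: 2.25 cup × 19/8 × 245 g/cup ÷ 28.35 g/oz ≈ 46.2 oz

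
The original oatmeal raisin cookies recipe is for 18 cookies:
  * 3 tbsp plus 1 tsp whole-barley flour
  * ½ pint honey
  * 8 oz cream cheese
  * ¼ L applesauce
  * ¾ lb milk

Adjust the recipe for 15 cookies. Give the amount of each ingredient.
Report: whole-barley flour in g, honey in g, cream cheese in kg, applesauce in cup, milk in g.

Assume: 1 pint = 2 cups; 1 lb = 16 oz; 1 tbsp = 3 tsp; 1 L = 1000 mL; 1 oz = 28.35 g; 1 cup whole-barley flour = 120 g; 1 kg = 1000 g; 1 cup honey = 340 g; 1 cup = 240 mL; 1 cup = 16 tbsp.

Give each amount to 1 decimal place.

whole-barley flour: 20.8 g; honey: 283.3 g; cream cheese: 0.2 kg; applesauce: 0.9 cup; milk: 283.5 g

Scaling factor: 15/18 = 5/6.
whole-barley flour: (3 tbsp + 1 tsp = 10/3 tbsp) × 5/6 ÷ 16 tbsp/cup × 120 g/cup ≈ 20.8 g
honey: 0.5 pint × 5/6 × 2 cup/pint × 340 g/cup ≈ 283.3 g
cream cheese: 8 oz × 5/6 × 28.35 g/oz ÷ 1000 g/kg ≈ 0.2 kg
applesauce: 0.25 L × 5/6 × 1000 mL/L ÷ 240 mL/cup ≈ 0.9 cup
milk: 0.75 lb × 5/6 × 16 oz/lb × 28.35 g/oz = 283.5 g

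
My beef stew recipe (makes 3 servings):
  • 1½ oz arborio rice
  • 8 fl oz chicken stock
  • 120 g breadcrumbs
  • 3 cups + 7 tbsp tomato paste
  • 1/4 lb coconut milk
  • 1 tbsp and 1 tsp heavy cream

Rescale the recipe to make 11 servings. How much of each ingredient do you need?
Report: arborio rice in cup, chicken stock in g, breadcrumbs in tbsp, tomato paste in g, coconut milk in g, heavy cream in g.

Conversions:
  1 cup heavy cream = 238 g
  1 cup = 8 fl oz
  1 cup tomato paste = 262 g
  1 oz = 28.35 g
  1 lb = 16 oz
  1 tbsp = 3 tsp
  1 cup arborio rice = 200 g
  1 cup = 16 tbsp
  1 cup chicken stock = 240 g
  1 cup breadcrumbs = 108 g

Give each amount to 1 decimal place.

Scaling factor: 11/3.
arborio rice: 1.5 oz × 11/3 × 28.35 g/oz ÷ 200 g/cup ≈ 0.8 cup
chicken stock: 8 fl oz × 11/3 ÷ 8 fl oz/cup × 240 g/cup = 880.0 g
breadcrumbs: 120 g × 11/3 ÷ 108 g/cup × 16 tbsp/cup ≈ 65.2 tbsp
tomato paste: (3 cup + 7 tbsp = 3.4375 cup) × 11/3 × 262 g/cup ≈ 3302.3 g
coconut milk: 0.25 lb × 11/3 × 16 oz/lb × 28.35 g/oz = 415.8 g
heavy cream: (1 tbsp + 1 tsp = 4/3 tbsp) × 11/3 ÷ 16 tbsp/cup × 238 g/cup ≈ 72.7 g

arborio rice: 0.8 cup; chicken stock: 880.0 g; breadcrumbs: 65.2 tbsp; tomato paste: 3302.3 g; coconut milk: 415.8 g; heavy cream: 72.7 g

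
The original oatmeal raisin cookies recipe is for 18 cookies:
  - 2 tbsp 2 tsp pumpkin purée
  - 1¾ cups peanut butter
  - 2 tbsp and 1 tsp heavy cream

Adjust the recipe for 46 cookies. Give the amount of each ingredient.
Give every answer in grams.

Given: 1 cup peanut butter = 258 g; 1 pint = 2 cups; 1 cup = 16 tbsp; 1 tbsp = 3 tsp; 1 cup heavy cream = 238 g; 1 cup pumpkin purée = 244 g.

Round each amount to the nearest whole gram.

Scaling factor: 46/18 = 23/9.
pumpkin purée: (2 tbsp + 2 tsp = 8/3 tbsp) × 23/9 ÷ 16 tbsp/cup × 244 g/cup ≈ 104 g
peanut butter: 1.75 cup × 23/9 × 258 g/cup ≈ 1154 g
heavy cream: (2 tbsp + 1 tsp = 7/3 tbsp) × 23/9 ÷ 16 tbsp/cup × 238 g/cup ≈ 89 g

pumpkin purée: 104 g; peanut butter: 1154 g; heavy cream: 89 g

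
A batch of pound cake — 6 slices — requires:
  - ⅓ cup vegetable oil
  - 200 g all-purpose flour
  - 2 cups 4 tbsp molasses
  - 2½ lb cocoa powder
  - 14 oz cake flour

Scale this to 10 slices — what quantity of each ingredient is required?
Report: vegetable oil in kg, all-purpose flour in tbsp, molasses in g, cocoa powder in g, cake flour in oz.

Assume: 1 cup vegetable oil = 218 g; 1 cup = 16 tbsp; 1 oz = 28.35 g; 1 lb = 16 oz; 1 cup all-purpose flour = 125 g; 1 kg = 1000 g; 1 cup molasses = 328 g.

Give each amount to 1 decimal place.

Scaling factor: 10/6 = 5/3.
vegetable oil: 1/3 cup × 5/3 × 218 g/cup ÷ 1000 g/kg ≈ 0.1 kg
all-purpose flour: 200 g × 5/3 ÷ 125 g/cup × 16 tbsp/cup ≈ 42.7 tbsp
molasses: (2 cup + 4 tbsp = 2.25 cup) × 5/3 × 328 g/cup = 1230.0 g
cocoa powder: 2.5 lb × 5/3 × 16 oz/lb × 28.35 g/oz = 1890.0 g
cake flour: 14 oz × 5/3 ≈ 23.3 oz

vegetable oil: 0.1 kg; all-purpose flour: 42.7 tbsp; molasses: 1230.0 g; cocoa powder: 1890.0 g; cake flour: 23.3 oz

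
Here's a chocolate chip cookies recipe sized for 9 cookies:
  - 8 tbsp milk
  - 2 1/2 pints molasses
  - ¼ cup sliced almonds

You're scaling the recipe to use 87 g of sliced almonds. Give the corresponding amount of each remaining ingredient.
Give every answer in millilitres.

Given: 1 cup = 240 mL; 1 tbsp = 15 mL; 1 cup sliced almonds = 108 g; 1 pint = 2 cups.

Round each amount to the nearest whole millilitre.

milk: 387 mL; molasses: 3867 mL

The original recipe has 27 g of sliced almonds, so the scaling factor is 87 ÷ 27 = 29/9.
milk: 8 tbsp × 29/9 × 15 mL/tbsp ≈ 387 mL
molasses: 2.5 pint × 29/9 × 2 cup/pint × 240 mL/cup ≈ 3867 mL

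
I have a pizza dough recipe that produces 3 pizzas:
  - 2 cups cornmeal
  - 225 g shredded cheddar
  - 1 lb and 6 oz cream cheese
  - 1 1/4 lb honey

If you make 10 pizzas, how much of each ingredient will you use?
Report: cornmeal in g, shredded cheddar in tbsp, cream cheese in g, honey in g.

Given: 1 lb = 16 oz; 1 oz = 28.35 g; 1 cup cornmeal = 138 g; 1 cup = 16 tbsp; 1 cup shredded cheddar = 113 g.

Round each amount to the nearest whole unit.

Scaling factor: 10/3.
cornmeal: 2 cup × 10/3 × 138 g/cup = 920 g
shredded cheddar: 225 g × 10/3 ÷ 113 g/cup × 16 tbsp/cup ≈ 106 tbsp
cream cheese: (1 lb + 6 oz = 1.375 lb) × 10/3 × 16 oz/lb × 28.35 g/oz = 2079 g
honey: 1.25 lb × 10/3 × 16 oz/lb × 28.35 g/oz = 1890 g

cornmeal: 920 g; shredded cheddar: 106 tbsp; cream cheese: 2079 g; honey: 1890 g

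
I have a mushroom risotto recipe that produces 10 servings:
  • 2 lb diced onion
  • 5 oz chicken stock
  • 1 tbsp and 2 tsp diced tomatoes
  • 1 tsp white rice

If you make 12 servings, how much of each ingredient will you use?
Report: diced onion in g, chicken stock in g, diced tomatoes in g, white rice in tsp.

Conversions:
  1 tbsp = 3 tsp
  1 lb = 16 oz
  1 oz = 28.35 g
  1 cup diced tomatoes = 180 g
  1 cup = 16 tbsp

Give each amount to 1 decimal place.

Scaling factor: 12/10 = 6/5 = 1.2.
diced onion: 2 lb × 6/5 × 16 oz/lb × 28.35 g/oz ≈ 1088.6 g
chicken stock: 5 oz × 6/5 × 28.35 g/oz = 170.1 g
diced tomatoes: (1 tbsp + 2 tsp = 5/3 tbsp) × 6/5 ÷ 16 tbsp/cup × 180 g/cup = 22.5 g
white rice: 1 tsp × 6/5 = 1.2 tsp

diced onion: 1088.6 g; chicken stock: 170.1 g; diced tomatoes: 22.5 g; white rice: 1.2 tsp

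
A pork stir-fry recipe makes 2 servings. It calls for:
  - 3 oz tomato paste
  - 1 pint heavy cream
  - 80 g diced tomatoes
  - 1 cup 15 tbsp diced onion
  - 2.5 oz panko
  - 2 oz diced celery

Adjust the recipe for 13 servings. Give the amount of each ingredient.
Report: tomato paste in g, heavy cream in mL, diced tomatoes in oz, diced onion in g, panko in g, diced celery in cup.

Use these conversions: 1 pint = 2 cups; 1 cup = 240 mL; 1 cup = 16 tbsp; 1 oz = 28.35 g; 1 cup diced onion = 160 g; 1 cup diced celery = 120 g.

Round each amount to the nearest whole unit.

Scaling factor: 13/2 = 6.5.
tomato paste: 3 oz × 13/2 × 28.35 g/oz ≈ 553 g
heavy cream: 1 pint × 13/2 × 2 cup/pint × 240 mL/cup = 3120 mL
diced tomatoes: 80 g × 13/2 ÷ 28.35 g/oz ≈ 18 oz
diced onion: (1 cup + 15 tbsp = 1.9375 cup) × 13/2 × 160 g/cup = 2015 g
panko: 2.5 oz × 13/2 × 28.35 g/oz ≈ 461 g
diced celery: 2 oz × 13/2 × 28.35 g/oz ÷ 120 g/cup ≈ 3 cup

tomato paste: 553 g; heavy cream: 3120 mL; diced tomatoes: 18 oz; diced onion: 2015 g; panko: 461 g; diced celery: 3 cup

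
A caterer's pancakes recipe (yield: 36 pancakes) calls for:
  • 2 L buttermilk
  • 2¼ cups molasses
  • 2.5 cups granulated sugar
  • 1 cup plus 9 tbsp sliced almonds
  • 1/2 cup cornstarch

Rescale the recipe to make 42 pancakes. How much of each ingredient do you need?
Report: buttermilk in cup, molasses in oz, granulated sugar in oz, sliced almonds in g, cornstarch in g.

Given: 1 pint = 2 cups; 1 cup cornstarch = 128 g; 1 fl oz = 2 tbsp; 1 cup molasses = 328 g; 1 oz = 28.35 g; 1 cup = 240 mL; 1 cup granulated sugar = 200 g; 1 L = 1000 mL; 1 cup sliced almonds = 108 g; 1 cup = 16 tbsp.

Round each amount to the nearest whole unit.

Scaling factor: 42/36 = 7/6.
buttermilk: 2 L × 7/6 × 1000 mL/L ÷ 240 mL/cup ≈ 10 cup
molasses: 2.25 cup × 7/6 × 328 g/cup ÷ 28.35 g/oz ≈ 30 oz
granulated sugar: 2.5 cup × 7/6 × 200 g/cup ÷ 28.35 g/oz ≈ 21 oz
sliced almonds: (1 cup + 9 tbsp = 1.5625 cup) × 7/6 × 108 g/cup ≈ 197 g
cornstarch: 0.5 cup × 7/6 × 128 g/cup ≈ 75 g

buttermilk: 10 cup; molasses: 30 oz; granulated sugar: 21 oz; sliced almonds: 197 g; cornstarch: 75 g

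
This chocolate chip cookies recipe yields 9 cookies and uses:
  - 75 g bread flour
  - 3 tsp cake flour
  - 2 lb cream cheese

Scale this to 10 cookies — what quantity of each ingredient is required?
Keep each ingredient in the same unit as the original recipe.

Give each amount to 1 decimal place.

bread flour: 83.3 g; cake flour: 3.3 tsp; cream cheese: 2.2 lb

Scaling factor: 10/9.
bread flour: 75 g × 10/9 ≈ 83.3 g
cake flour: 3 tsp × 10/9 ≈ 3.3 tsp
cream cheese: 2 lb × 10/9 ≈ 2.2 lb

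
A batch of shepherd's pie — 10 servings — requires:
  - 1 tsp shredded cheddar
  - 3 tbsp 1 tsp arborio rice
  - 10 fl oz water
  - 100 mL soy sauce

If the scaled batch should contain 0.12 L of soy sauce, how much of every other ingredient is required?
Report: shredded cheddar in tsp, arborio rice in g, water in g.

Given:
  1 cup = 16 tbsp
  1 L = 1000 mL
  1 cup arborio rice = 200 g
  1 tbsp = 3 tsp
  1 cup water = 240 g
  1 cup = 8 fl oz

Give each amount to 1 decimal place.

The original recipe has 0.1 L of soy sauce, so the scaling factor is 0.12 ÷ 0.1 = 6/5 = 1.2.
shredded cheddar: 1 tsp × 6/5 = 1.2 tsp
arborio rice: (3 tbsp + 1 tsp = 10/3 tbsp) × 6/5 ÷ 16 tbsp/cup × 200 g/cup = 50.0 g
water: 10 fl oz × 6/5 ÷ 8 fl oz/cup × 240 g/cup = 360.0 g

shredded cheddar: 1.2 tsp; arborio rice: 50.0 g; water: 360.0 g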